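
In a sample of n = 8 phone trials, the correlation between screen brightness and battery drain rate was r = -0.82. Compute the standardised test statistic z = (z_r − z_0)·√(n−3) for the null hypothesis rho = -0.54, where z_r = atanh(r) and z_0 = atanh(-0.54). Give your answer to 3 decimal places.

-1.236

z_r = atanh(-0.82) = -1.156817,  z_0 = atanh(-0.54) = -0.604156
SE = 1/√(n−3) = 1/√5 = 0.447214
z = (z_r − z_0)/SE = (-1.156817 − (-0.604156)) / 0.447214 = -0.552661 / 0.447214 = -1.236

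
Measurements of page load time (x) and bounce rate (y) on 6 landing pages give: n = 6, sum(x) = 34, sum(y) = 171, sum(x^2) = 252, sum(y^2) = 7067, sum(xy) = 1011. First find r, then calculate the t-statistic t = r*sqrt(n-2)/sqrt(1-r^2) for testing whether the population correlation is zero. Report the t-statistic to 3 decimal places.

0.234

S_xy = nΣxy − ΣxΣy = 6·1011 − 34·171 = 6066 − 5814 = 252
S_xx = nΣx² − (Σx)² = 6·252 − 34² = 1512 − 1156 = 356
S_yy = nΣy² − (Σy)² = 6·7067 − 171² = 42402 − 29241 = 13161
r = S_xy / √(S_xx·S_yy) = 252 / √(356·13161) = 252 / √4685316 = 252 / 2164.5591 = 0.1164
t = r·√(n−2)/√(1−r²) = 0.1164·√4 / √(1−0.013549) = 0.232800 / 0.993202 = 0.234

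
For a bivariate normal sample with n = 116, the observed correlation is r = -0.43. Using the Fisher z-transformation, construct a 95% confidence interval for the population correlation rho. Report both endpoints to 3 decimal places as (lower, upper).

(-0.568, -0.269)

Fisher z: z_r = atanh(r) = ½·ln((1+(-0.43))/(1−(-0.43))) = -0.459897
SE(z) = 1/√(n−3) = 1/√113 = 0.094072
95% ⇒ z* = 1.960; margin = 1.960·0.094072 = 0.184381
CI on z-scale: (-0.644278, -0.275516)
Back-transform: tanh(-0.644278) = -0.567805, tanh(-0.275516) = -0.268750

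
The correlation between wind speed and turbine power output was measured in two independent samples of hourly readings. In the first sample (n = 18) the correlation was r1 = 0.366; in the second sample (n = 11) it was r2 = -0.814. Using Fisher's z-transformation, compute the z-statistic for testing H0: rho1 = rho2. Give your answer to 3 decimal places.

3.478

Fisher z-transforms: z1 = atanh(0.366) = 0.383797, z2 = atanh(-0.814) = -1.138771; difference d = 1.522568
Var(d) = 1/15 + 1/8 = 0.0666667 + 0.1250000 = 0.1916667
z = d/√Var(d) = 1.522568 / √0.1916667 = 1.522568 / 0.437798 = 3.478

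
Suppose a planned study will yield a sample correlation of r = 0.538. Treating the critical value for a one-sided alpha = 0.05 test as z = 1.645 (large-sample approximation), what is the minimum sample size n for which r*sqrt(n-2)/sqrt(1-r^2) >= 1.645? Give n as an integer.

9

r√(n−2)/√(1−r²) ≥ 1.645  ⇔  n−2 ≥ (1.645)²·(1−r²)/r²
(1−r²)/r² = (1−0.289444)/0.289444 = 2.4549
n ≥ 2 + 2.706025·2.4549 = 2 + 6.6430 = 8.6430
⌈8.6430⌉ = 9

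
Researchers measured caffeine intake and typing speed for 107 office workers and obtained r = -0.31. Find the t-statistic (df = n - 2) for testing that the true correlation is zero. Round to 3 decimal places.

-3.341

t = r·√(n−2) / √(1−r²) with r = -0.31, n = 107
  = -0.31·√105 / √(1 − 0.0961)
  = -0.31·10.246951 / 0.950737
  = -3.176555 / 0.950737 = -3.341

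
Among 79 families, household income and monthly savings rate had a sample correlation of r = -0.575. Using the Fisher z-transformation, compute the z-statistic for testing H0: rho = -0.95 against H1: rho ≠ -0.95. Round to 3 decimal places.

10.259

z_r = atanh(-0.575) = -0.654961,  z_0 = atanh(-0.95) = -1.831781
SE = 1/√(n−3) = 1/√76 = 0.114708
z = (z_r − z_0)/SE = (-0.654961 − (-1.831781)) / 0.114708 = 1.176820 / 0.114708 = 10.259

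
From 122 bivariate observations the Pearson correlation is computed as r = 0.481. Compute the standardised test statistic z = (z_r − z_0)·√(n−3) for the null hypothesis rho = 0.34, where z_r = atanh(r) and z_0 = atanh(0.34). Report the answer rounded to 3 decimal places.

1.857

Fisher z: atanh(0.481) = 0.524284, atanh(0.34) = 0.354093
z = (z_r − z_0)·√(n−3) = (0.524284 − 0.354093)·√119 = 0.170191 · 10.908712 = 1.857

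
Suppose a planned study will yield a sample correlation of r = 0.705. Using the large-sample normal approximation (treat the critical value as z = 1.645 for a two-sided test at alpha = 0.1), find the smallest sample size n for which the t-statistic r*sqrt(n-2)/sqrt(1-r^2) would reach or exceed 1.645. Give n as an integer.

Need r·√(n−2)/√(1−r²) ≥ 1.645
√(n−2) ≥ 1.645·√(1−0.497025) / 0.705 = 1.645·0.709207 / 0.705 = 1.6548
n−2 ≥ 2.7384  ⇒  n ≥ 4.7384
Smallest integer n = 5

5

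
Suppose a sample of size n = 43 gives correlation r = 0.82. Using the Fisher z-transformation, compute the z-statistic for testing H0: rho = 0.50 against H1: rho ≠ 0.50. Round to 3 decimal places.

Fisher z: atanh(0.82) = 1.156817, atanh(0.50) = 0.549306
z = (z_r − z_0)·√(n−3) = (1.156817 − 0.549306)·√40 = 0.607511 · 6.324555 = 3.842

3.842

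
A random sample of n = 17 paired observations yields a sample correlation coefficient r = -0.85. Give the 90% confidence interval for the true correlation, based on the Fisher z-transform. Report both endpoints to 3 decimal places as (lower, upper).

(-0.935, -0.673)

Fisher z: z_r = atanh(r) = ½·ln((1+(-0.85))/(1−(-0.85))) = -1.256153
SE(z) = 1/√(n−3) = 1/√14 = 0.267261
90% ⇒ z* = 1.645; margin = 1.645·0.267261 = 0.439644
CI on z-scale: (-1.695797, -0.816509)
Back-transform: tanh(-1.695797) = -0.934882, tanh(-0.816509) = -0.673165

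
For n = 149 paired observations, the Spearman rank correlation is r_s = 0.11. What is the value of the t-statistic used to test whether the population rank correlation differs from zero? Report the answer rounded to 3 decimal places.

1.342

1 − r_s² = 1 − 0.0121 = 0.9879;  √(1−r_s²) = 0.993932
√(n−2) = √147 = 12.124356
t = r_s·√(n−2)/√(1−r_s²) = 0.11 · 12.124356 / 0.993932 = 1.342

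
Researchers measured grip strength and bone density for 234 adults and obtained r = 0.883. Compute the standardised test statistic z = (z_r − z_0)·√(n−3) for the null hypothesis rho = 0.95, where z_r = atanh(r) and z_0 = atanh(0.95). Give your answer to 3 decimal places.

-6.726

z_r = atanh(0.883) = 1.389224,  z_0 = atanh(0.95) = 1.831781
SE = 1/√(n−3) = 1/√231 = 0.065795
z = (z_r − z_0)/SE = (1.389224 − 1.831781) / 0.065795 = -0.442557 / 0.065795 = -6.726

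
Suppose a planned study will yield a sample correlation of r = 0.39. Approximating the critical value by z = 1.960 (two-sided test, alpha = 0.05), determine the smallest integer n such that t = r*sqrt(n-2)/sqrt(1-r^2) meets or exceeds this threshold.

r√(n−2)/√(1−r²) ≥ 1.960  ⇔  n−2 ≥ (1.960)²·(1−r²)/r²
(1−r²)/r² = (1−0.1521)/0.1521 = 5.5746
n ≥ 2 + 3.8416·5.5746 = 2 + 21.4154 = 23.4154
⌈23.4154⌉ = 24

24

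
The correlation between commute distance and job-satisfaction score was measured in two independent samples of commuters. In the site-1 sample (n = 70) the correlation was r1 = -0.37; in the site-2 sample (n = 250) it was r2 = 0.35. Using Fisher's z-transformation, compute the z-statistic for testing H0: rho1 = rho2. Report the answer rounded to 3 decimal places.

z1 = atanh(-0.37) = -0.388423,  z2 = atanh(0.35) = 0.365444
SE = √(1/(n1−3) + 1/(n2−3)) = √(1/67 + 1/247) = √(0.0149254 + 0.0040486) = √0.0189740 = 0.137746
z = (z1 − z2)/SE = (-0.388423 − 0.365444) / 0.137746 = -0.753867 / 0.137746 = -5.473

-5.473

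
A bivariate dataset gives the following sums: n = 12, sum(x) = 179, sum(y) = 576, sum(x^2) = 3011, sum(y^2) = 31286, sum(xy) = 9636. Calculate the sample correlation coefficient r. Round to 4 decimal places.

0.9374

Numerator: nΣxy − (Σx)(Σy) = 12·9636 − (179)(576) = 12528
Denominator: √[(nΣx²−(Σx)²)(nΣy²−(Σy)²)]
  nΣx²−(Σx)² = 12·3011 − 32041 = 4091;  nΣy²−(Σy)² = 12·31286 − 331776 = 43656
  √(4091·43656) = √178596696 = 13364.0075
r = 12528 / 13364.0075 = 0.9374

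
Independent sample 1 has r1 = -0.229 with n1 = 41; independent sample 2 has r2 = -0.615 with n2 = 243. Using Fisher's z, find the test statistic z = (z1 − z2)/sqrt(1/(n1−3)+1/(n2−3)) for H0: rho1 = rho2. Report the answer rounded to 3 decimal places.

2.771

Fisher z-transforms: z1 = atanh(-0.229) = -0.233134, z2 = atanh(-0.615) = -0.716923; difference d = 0.483789
Var(d) = 1/38 + 1/240 = 0.0263158 + 0.0041667 = 0.0304825
z = d/√Var(d) = 0.483789 / √0.0304825 = 0.483789 / 0.174592 = 2.771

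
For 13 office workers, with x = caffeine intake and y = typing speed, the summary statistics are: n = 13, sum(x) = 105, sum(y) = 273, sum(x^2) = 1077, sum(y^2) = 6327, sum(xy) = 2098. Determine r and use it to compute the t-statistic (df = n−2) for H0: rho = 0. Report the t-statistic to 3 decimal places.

-1.006

Numerator: nΣxy − (Σx)(Σy) = 13·2098 − (105)(273) = -1391
Denominator: √[(nΣx²−(Σx)²)(nΣy²−(Σy)²)]
  nΣx²−(Σx)² = 13·1077 − 11025 = 2976;  nΣy²−(Σy)² = 13·6327 − 74529 = 7722
  √(2976·7722) = √22980672 = 4793.8160
r = -1391 / 4793.8160 = -0.2902
t = r·√(n−2)/√(1−r²) = -0.2902·√11 / √(1−0.084216) = -0.962485 / 0.956966 = -1.006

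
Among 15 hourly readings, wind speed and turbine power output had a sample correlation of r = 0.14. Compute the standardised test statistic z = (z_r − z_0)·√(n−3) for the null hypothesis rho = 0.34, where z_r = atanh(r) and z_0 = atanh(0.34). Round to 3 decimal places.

z_r = atanh(0.14) = 0.140926,  z_0 = atanh(0.34) = 0.354093
SE = 1/√(n−3) = 1/√12 = 0.288675
z = (z_r − z_0)/SE = (0.140926 − 0.354093) / 0.288675 = -0.213167 / 0.288675 = -0.738

-0.738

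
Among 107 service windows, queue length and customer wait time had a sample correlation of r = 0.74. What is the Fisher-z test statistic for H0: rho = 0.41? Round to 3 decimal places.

z_r = atanh(0.74) = 0.950479,  z_0 = atanh(0.41) = 0.435611
SE = 1/√(n−3) = 1/√104 = 0.098058
z = (z_r − z_0)/SE = (0.950479 − 0.435611) / 0.098058 = 0.514868 / 0.098058 = 5.251

5.251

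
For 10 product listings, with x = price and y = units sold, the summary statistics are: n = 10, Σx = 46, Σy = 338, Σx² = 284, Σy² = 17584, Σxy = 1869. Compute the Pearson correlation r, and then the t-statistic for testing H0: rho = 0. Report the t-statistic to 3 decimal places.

Numerator: nΣxy − (Σx)(Σy) = 10·1869 − (46)(338) = 3142
Denominator: √[(nΣx²−(Σx)²)(nΣy²−(Σy)²)]
  nΣx²−(Σx)² = 10·284 − 2116 = 724;  nΣy²−(Σy)² = 10·17584 − 114244 = 61596
  √(724·61596) = √44595504 = 6677.9865
r = 3142 / 6677.9865 = 0.4705
t = r·√(n−2)/√(1−r²) = 0.4705·√8 / √(1−0.221370) = 1.330775 / 0.882400 = 1.508

1.508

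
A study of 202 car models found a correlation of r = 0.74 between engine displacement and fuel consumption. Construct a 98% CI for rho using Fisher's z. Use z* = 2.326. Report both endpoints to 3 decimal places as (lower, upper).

Fisher z: z_r = atanh(r) = ½·ln((1+0.74)/(1−0.74)) = 0.950479
SE(z) = 1/√(n−3) = 1/√199 = 0.070888
98% ⇒ z* = 2.326; margin = 2.326·0.070888 = 0.164885
CI on z-scale: (0.785594, 1.115364)
Back-transform: tanh(0.785594) = 0.655906, tanh(1.115364) = 0.805950

(0.656, 0.806)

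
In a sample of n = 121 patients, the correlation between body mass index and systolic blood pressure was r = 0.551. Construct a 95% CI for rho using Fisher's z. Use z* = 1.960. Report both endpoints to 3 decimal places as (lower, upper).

Fisher z: z_r = atanh(r) = ½·ln((1+0.551)/(1−0.551)) = 0.619816
SE(z) = 1/√(n−3) = 1/√118 = 0.092057
95% ⇒ z* = 1.960; margin = 1.960·0.092057 = 0.180432
CI on z-scale: (0.439384, 0.800248)
Back-transform: tanh(0.439384) = 0.413134, tanh(0.800248) = 0.664175

(0.413, 0.664)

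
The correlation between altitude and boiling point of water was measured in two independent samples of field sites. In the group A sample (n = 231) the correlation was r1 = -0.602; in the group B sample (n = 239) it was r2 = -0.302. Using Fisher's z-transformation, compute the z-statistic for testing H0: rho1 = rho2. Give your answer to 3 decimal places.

-4.141

Fisher z-transforms: z1 = atanh(-0.602) = -0.696278, z2 = atanh(-0.302) = -0.311719; difference d = -0.384559
Var(d) = 1/228 + 1/236 = 0.0043860 + 0.0042373 = 0.0086233
z = d/√Var(d) = -0.384559 / √0.0086233 = -0.384559 / 0.092862 = -4.141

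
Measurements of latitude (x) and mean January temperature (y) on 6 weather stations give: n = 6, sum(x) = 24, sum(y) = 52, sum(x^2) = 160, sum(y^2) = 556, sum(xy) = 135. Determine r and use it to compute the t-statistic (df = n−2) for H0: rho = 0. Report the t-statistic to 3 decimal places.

S_xy = nΣxy − ΣxΣy = 6·135 − 24·52 = 810 − 1248 = -438
S_xx = nΣx² − (Σx)² = 6·160 − 24² = 960 − 576 = 384
S_yy = nΣy² − (Σy)² = 6·556 − 52² = 3336 − 2704 = 632
r = S_xy / √(S_xx·S_yy) = -438 / √(384·632) = -438 / √242688 = -438 / 492.6337 = -0.8891
t = r·√(n−2)/√(1−r²) = -0.8891·√4 / √(1−0.790499) = -1.778200 / 0.457713 = -3.885

-3.885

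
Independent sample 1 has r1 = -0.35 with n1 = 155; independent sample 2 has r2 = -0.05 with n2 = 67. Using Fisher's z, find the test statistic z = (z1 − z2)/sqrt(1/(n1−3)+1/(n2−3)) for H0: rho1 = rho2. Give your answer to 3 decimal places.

Fisher z-transforms: z1 = atanh(-0.35) = -0.365444, z2 = atanh(-0.05) = -0.050042; difference d = -0.315402
Var(d) = 1/152 + 1/64 = 0.0065789 + 0.0156250 = 0.0222039
z = d/√Var(d) = -0.315402 / √0.0222039 = -0.315402 / 0.149010 = -2.117

-2.117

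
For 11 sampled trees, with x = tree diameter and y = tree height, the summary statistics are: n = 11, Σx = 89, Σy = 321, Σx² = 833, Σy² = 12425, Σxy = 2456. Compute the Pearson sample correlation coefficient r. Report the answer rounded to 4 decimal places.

Numerator: nΣxy − (Σx)(Σy) = 11·2456 − (89)(321) = -1553
Denominator: √[(nΣx²−(Σx)²)(nΣy²−(Σy)²)]
  nΣx²−(Σx)² = 11·833 − 7921 = 1242;  nΣy²−(Σy)² = 11·12425 − 103041 = 33634
  √(1242·33634) = √41773428 = 6463.2367
r = -1553 / 6463.2367 = -0.2403

-0.2403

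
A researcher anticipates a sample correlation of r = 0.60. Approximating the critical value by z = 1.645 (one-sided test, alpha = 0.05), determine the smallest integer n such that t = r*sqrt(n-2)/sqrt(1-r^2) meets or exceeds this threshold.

Need r·√(n−2)/√(1−r²) ≥ 1.645
√(n−2) ≥ 1.645·√(1−0.3600) / 0.60 = 1.645·0.800000 / 0.60 = 2.1933
n−2 ≥ 4.8106  ⇒  n ≥ 6.8106
Smallest integer n = 7

7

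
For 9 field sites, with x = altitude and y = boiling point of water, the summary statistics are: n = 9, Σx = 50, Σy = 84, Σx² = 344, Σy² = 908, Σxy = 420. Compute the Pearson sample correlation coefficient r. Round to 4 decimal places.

-0.5150

S_xy = nΣxy − ΣxΣy = 9·420 − 50·84 = 3780 − 4200 = -420
S_xx = nΣx² − (Σx)² = 9·344 − 50² = 3096 − 2500 = 596
S_yy = nΣy² − (Σy)² = 9·908 − 84² = 8172 − 7056 = 1116
r = S_xy / √(S_xx·S_yy) = -420 / √(596·1116) = -420 / √665136 = -420 / 815.5587 = -0.5150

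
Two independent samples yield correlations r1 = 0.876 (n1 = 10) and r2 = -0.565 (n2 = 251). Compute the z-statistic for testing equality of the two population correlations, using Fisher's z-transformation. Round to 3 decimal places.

5.214

z1 = atanh(0.876) = 1.358308,  z2 = atanh(-0.565) = -0.640148
SE = √(1/(n1−3) + 1/(n2−3)) = √(1/7 + 1/248) = √(0.1428571 + 0.0040323) = √0.1468894 = 0.383262
z = (z1 − z2)/SE = (1.358308 − (-0.640148)) / 0.383262 = 1.998456 / 0.383262 = 5.214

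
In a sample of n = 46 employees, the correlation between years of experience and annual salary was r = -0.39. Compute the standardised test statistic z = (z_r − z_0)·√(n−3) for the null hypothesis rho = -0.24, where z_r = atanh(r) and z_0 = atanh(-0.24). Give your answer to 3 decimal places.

Fisher z: atanh(-0.39) = -0.411800, atanh(-0.24) = -0.244774
z = (z_r − z_0)·√(n−3) = (-0.411800 − (-0.244774))·√43 = -0.167026 · 6.557439 = -1.095

-1.095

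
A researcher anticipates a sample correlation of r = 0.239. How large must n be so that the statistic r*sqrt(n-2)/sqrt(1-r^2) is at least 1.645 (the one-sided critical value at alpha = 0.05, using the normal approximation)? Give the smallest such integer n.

r√(n−2)/√(1−r²) ≥ 1.645  ⇔  n−2 ≥ (1.645)²·(1−r²)/r²
(1−r²)/r² = (1−0.057121)/0.057121 = 16.5067
n ≥ 2 + 2.706025·16.5067 = 2 + 44.6675 = 46.6675
⌈46.6675⌉ = 47

47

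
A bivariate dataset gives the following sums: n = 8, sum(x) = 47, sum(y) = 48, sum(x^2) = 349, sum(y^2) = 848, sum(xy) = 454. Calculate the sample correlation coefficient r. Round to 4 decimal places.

0.8514

Numerator: nΣxy − (Σx)(Σy) = 8·454 − (47)(48) = 1376
Denominator: √[(nΣx²−(Σx)²)(nΣy²−(Σy)²)]
  nΣx²−(Σx)² = 8·349 − 2209 = 583;  nΣy²−(Σy)² = 8·848 − 2304 = 4480
  √(583·4480) = √2611840 = 1616.1188
r = 1376 / 1616.1188 = 0.8514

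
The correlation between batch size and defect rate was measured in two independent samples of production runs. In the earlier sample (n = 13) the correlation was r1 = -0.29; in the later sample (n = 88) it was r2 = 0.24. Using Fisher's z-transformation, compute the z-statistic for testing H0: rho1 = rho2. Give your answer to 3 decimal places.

-1.625

z1 = atanh(-0.29) = -0.298566,  z2 = atanh(0.24) = 0.244774
SE = √(1/(n1−3) + 1/(n2−3)) = √(1/10 + 1/85) = √(0.1000000 + 0.0117647) = √0.1117647 = 0.334312
z = (z1 − z2)/SE = (-0.298566 − 0.244774) / 0.334312 = -0.543340 / 0.334312 = -1.625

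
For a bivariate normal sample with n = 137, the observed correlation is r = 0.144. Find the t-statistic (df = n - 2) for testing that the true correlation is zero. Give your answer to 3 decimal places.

1.691

1 − r² = 1 − 0.020736 = 0.979264;  √(1−r²) = 0.989578
√(n−2) = √135 = 11.618950
t = r·√(n−2)/√(1−r²) = 0.144 · 11.618950 / 0.989578 = 1.691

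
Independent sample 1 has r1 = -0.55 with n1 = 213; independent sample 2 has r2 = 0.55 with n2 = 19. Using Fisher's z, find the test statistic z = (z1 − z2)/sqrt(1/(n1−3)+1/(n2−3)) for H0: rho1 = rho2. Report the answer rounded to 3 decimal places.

z1 = atanh(-0.55) = -0.618381,  z2 = atanh(0.55) = 0.618381
SE = √(1/(n1−3) + 1/(n2−3)) = √(1/210 + 1/16) = √(0.0047619 + 0.0625000) = √0.0672619 = 0.259349
z = (z1 − z2)/SE = (-0.618381 − 0.618381) / 0.259349 = -1.236762 / 0.259349 = -4.769

-4.769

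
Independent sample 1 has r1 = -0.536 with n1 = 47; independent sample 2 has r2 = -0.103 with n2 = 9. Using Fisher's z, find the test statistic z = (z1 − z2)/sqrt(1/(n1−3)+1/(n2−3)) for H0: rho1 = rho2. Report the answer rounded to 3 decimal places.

Fisher z-transforms: z1 = atanh(-0.536) = -0.598526, z2 = atanh(-0.103) = -0.103367; difference d = -0.495159
Var(d) = 1/44 + 1/6 = 0.0227273 + 0.1666667 = 0.1893940
z = d/√Var(d) = -0.495159 / √0.1893940 = -0.495159 / 0.435194 = -1.138

-1.138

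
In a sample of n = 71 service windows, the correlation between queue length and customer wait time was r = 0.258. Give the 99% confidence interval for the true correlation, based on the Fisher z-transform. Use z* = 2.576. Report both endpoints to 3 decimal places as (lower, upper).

Fisher z: z_r = atanh(r) = ½·ln((1+0.258)/(1−0.258)) = 0.263965
SE(z) = 1/√(n−3) = 1/√68 = 0.121268
99% ⇒ z* = 2.576; margin = 2.576·0.121268 = 0.312386
CI on z-scale: (-0.048421, 0.576351)
Back-transform: tanh(-0.048421) = -0.048383, tanh(0.576351) = 0.520008

(-0.048, 0.520)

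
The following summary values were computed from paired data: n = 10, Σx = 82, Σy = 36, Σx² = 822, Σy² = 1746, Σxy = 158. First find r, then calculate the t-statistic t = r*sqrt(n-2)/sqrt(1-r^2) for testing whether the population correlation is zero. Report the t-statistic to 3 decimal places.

-0.822

Numerator: nΣxy − (Σx)(Σy) = 10·158 − (82)(36) = -1372
Denominator: √[(nΣx²−(Σx)²)(nΣy²−(Σy)²)]
  nΣx²−(Σx)² = 10·822 − 6724 = 1496;  nΣy²−(Σy)² = 10·1746 − 1296 = 16164
  √(1496·16164) = √24181344 = 4917.4530
r = -1372 / 4917.4530 = -0.2790
t = r·√(n−2)/√(1−r²) = -0.2790·√8 / √(1−0.077841) = -0.789131 / 0.960291 = -0.822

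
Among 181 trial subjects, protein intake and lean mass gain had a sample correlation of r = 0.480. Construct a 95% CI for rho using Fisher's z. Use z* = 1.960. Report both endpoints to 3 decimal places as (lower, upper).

(0.359, 0.585)

Fisher z: z_r = atanh(r) = ½·ln((1+0.480)/(1−0.480)) = 0.522984
SE(z) = 1/√(n−3) = 1/√178 = 0.074953
95% ⇒ z* = 1.960; margin = 1.960·0.074953 = 0.146908
CI on z-scale: (0.376076, 0.669892)
Back-transform: tanh(0.376076) = 0.359295, tanh(0.669892) = 0.584909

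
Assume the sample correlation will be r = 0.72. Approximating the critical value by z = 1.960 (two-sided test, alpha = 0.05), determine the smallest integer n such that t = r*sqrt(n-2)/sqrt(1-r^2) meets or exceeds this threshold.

6

Need r·√(n−2)/√(1−r²) ≥ 1.960
√(n−2) ≥ 1.960·√(1−0.5184) / 0.72 = 1.960·0.693974 / 0.72 = 1.8892
n−2 ≥ 3.5691  ⇒  n ≥ 5.5691
Smallest integer n = 6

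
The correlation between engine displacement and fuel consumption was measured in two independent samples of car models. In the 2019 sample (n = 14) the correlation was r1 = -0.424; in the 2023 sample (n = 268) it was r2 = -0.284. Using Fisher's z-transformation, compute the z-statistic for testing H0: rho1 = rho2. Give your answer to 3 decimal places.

z1 = atanh(-0.424) = -0.452559,  z2 = atanh(-0.284) = -0.292028
SE = √(1/(n1−3) + 1/(n2−3)) = √(1/11 + 1/265) = √(0.0909091 + 0.0037736) = √0.0946827 = 0.307706
z = (z1 − z2)/SE = (-0.452559 − (-0.292028)) / 0.307706 = -0.160531 / 0.307706 = -0.522

-0.522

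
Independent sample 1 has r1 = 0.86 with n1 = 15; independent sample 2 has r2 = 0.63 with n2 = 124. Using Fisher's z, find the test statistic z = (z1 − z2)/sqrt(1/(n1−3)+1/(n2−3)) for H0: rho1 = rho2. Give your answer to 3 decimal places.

z1 = atanh(0.86) = 1.293345,  z2 = atanh(0.63) = 0.741416
SE = √(1/(n1−3) + 1/(n2−3)) = √(1/12 + 1/121) = √(0.0833333 + 0.0082645) = √0.0915978 = 0.302651
z = (z1 − z2)/SE = (1.293345 − 0.741416) / 0.302651 = 0.551929 / 0.302651 = 1.824

1.824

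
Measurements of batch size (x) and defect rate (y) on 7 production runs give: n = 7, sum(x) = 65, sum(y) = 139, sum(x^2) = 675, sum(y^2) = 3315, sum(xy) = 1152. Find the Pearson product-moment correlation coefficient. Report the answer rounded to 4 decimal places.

-0.6968

Numerator: nΣxy − (Σx)(Σy) = 7·1152 − (65)(139) = -971
Denominator: √[(nΣx²−(Σx)²)(nΣy²−(Σy)²)]
  nΣx²−(Σx)² = 7·675 − 4225 = 500;  nΣy²−(Σy)² = 7·3315 − 19321 = 3884
  √(500·3884) = √1942000 = 1393.5566
r = -971 / 1393.5566 = -0.6968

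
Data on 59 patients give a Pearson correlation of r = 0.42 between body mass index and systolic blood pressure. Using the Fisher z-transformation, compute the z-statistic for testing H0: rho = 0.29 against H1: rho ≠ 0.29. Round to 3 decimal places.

1.116

z_r = atanh(0.42) = 0.447692,  z_0 = atanh(0.29) = 0.298566
SE = 1/√(n−3) = 1/√56 = 0.133631
z = (z_r − z_0)/SE = (0.447692 − 0.298566) / 0.133631 = 0.149126 / 0.133631 = 1.116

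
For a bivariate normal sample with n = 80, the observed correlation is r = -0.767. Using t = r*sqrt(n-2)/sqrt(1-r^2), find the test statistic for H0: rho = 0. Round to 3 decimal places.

-10.557

t = r·√(n−2) / √(1−r²) with r = -0.767, n = 80
  = -0.767·√78 / √(1 − 0.588289)
  = -0.767·8.831761 / 0.641647
  = -6.773961 / 0.641647 = -10.557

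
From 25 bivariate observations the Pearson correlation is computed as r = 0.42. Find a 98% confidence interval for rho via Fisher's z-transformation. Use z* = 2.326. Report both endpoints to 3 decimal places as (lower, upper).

Fisher z: z_r = atanh(r) = ½·ln((1+0.42)/(1−0.42)) = 0.447692
SE(z) = 1/√(n−3) = 1/√22 = 0.213201
98% ⇒ z* = 2.326; margin = 2.326·0.213201 = 0.495906
CI on z-scale: (-0.048214, 0.943598)
Back-transform: tanh(-0.048214) = -0.048177, tanh(0.943598) = 0.736871

(-0.048, 0.737)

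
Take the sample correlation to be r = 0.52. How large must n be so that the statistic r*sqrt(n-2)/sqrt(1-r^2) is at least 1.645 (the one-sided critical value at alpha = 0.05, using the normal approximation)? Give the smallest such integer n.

10

r√(n−2)/√(1−r²) ≥ 1.645  ⇔  n−2 ≥ (1.645)²·(1−r²)/r²
(1−r²)/r² = (1−0.2704)/0.2704 = 2.6982
n ≥ 2 + 2.706025·2.6982 = 2 + 7.3014 = 9.3014
⌈9.3014⌉ = 10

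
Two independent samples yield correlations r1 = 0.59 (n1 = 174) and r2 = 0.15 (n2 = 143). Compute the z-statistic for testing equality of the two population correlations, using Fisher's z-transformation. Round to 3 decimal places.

z1 = atanh(0.59) = 0.677666,  z2 = atanh(0.15) = 0.151140
SE = √(1/(n1−3) + 1/(n2−3)) = √(1/171 + 1/140) = √(0.0058480 + 0.0071429) = √0.0129909 = 0.113978
z = (z1 − z2)/SE = (0.677666 − 0.151140) / 0.113978 = 0.526526 / 0.113978 = 4.620

4.620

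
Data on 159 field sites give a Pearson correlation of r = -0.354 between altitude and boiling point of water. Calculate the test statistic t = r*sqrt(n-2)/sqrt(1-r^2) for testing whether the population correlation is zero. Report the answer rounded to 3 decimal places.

t = r·√(n−2) / √(1−r²) with r = -0.354, n = 159
  = -0.354·√157 / √(1 − 0.125316)
  = -0.354·12.529964 / 0.935245
  = -4.435607 / 0.935245 = -4.743

-4.743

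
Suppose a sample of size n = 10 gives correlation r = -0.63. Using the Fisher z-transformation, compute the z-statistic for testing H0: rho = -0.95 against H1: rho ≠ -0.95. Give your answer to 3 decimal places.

z_r = atanh(-0.63) = -0.741416,  z_0 = atanh(-0.95) = -1.831781
SE = 1/√(n−3) = 1/√7 = 0.377964
z = (z_r − z_0)/SE = (-0.741416 − (-1.831781)) / 0.377964 = 1.090365 / 0.377964 = 2.885

2.885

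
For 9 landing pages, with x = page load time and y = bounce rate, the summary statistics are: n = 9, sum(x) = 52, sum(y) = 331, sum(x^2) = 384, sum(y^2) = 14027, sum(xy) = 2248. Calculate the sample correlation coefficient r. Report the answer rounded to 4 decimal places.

0.8527

S_xy = nΣxy − ΣxΣy = 9·2248 − 52·331 = 20232 − 17212 = 3020
S_xx = nΣx² − (Σx)² = 9·384 − 52² = 3456 − 2704 = 752
S_yy = nΣy² − (Σy)² = 9·14027 − 331² = 126243 − 109561 = 16682
r = S_xy / √(S_xx·S_yy) = 3020 / √(752·16682) = 3020 / √12544864 = 3020 / 3541.8730 = 0.8527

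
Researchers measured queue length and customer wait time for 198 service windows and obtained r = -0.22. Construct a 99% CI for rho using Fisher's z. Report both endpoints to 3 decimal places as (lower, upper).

Fisher z: z_r = atanh(r) = ½·ln((1+(-0.22))/(1−(-0.22))) = -0.223656
SE(z) = 1/√(n−3) = 1/√195 = 0.071611
99% ⇒ z* = 2.576; margin = 2.576·0.071611 = 0.184470
CI on z-scale: (-0.408126, -0.039186)
Back-transform: tanh(-0.408126) = -0.386880, tanh(-0.039186) = -0.039166

(-0.387, -0.039)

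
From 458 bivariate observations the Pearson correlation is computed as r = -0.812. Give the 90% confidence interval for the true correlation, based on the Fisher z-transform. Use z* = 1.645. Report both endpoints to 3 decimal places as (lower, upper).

Fisher z: z_r = atanh(r) = ½·ln((1+(-0.812))/(1−(-0.812))) = -1.132872
SE(z) = 1/√(n−3) = 1/√455 = 0.046881
90% ⇒ z* = 1.645; margin = 1.645·0.046881 = 0.077119
CI on z-scale: (-1.209991, -1.055753)
Back-transform: tanh(-1.209991) = -0.836677, tanh(-1.055753) = -0.784033

(-0.837, -0.784)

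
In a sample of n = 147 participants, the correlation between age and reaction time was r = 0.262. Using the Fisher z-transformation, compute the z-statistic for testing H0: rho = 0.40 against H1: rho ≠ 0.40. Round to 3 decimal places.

z_r = atanh(0.262) = 0.268255,  z_0 = atanh(0.40) = 0.423649
SE = 1/√(n−3) = 1/√144 = 0.083333
z = (z_r − z_0)/SE = (0.268255 − 0.423649) / 0.083333 = -0.155394 / 0.083333 = -1.865

-1.865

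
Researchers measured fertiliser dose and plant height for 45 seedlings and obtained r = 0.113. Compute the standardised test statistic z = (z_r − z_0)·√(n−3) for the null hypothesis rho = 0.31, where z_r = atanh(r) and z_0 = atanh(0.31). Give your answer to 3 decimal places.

-1.342

Fisher z: atanh(0.113) = 0.113485, atanh(0.31) = 0.320545
z = (z_r − z_0)·√(n−3) = (0.113485 − 0.320545)·√42 = -0.207060 · 6.480741 = -1.342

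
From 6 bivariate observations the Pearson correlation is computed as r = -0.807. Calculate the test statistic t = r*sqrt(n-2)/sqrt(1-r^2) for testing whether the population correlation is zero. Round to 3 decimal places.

-2.733

1 − r² = 1 − 0.651249 = 0.348751;  √(1−r²) = 0.590551
√(n−2) = √4 = 2.000000
t = r·√(n−2)/√(1−r²) = -0.807 · 2.000000 / 0.590551 = -2.733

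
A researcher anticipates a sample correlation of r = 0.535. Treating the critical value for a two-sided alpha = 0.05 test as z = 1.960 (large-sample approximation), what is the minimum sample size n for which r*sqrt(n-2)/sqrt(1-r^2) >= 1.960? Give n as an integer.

Need r·√(n−2)/√(1−r²) ≥ 1.960
√(n−2) ≥ 1.960·√(1−0.286225) / 0.535 = 1.960·0.844852 / 0.535 = 3.0952
n−2 ≥ 9.5803  ⇒  n ≥ 11.5803
Smallest integer n = 12

12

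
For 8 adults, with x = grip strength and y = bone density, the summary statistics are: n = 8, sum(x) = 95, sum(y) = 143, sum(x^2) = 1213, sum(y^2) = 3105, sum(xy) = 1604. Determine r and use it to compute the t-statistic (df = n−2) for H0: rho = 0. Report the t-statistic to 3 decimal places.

-1.187

Numerator: nΣxy − (Σx)(Σy) = 8·1604 − (95)(143) = -753
Denominator: √[(nΣx²−(Σx)²)(nΣy²−(Σy)²)]
  nΣx²−(Σx)² = 8·1213 − 9025 = 679;  nΣy²−(Σy)² = 8·3105 − 20449 = 4391
  √(679·4391) = √2981489 = 1726.6989
r = -753 / 1726.6989 = -0.4361
t = r·√(n−2)/√(1−r²) = -0.4361·√6 / √(1−0.190183) = -1.068222 / 0.899898 = -1.187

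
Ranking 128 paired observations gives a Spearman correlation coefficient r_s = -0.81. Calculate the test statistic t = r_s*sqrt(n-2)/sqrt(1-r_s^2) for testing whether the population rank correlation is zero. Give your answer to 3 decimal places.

-15.504

t = r_s·√(n−2) / √(1−r_s²) with r_s = -0.81, n = 128
  = -0.81·√126 / √(1 − 0.6561)
  = -0.81·11.224972 / 0.586430
  = -9.092227 / 0.586430 = -15.504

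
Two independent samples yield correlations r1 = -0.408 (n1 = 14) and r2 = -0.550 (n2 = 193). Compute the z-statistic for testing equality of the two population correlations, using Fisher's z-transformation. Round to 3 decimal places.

Fisher z-transforms: z1 = atanh(-0.408) = -0.433209, z2 = atanh(-0.550) = -0.618381; difference d = 0.185172
Var(d) = 1/11 + 1/190 = 0.0909091 + 0.0052632 = 0.0961723
z = d/√Var(d) = 0.185172 / √0.0961723 = 0.185172 / 0.310117 = 0.597

0.597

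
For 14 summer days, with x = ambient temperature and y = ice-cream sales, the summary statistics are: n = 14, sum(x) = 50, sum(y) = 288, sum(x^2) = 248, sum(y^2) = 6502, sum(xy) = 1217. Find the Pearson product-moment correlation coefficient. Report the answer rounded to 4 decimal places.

Numerator: nΣxy − (Σx)(Σy) = 14·1217 − (50)(288) = 2638
Denominator: √[(nΣx²−(Σx)²)(nΣy²−(Σy)²)]
  nΣx²−(Σx)² = 14·248 − 2500 = 972;  nΣy²−(Σy)² = 14·6502 − 82944 = 8084
  √(972·8084) = √7857648 = 2803.1497
r = 2638 / 2803.1497 = 0.9411

0.9411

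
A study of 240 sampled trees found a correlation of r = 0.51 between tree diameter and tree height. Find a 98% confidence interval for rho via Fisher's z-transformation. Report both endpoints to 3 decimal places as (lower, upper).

(0.390, 0.613)

z_r = atanh(0.51) = 0.562730;  SE = 1/√(n−3) = 1/√237 = 0.064957
z-limits: 0.562730 ± 2.326·0.064957 = 0.562730 ± 0.151090 = [0.411640, 0.713820]
ρ-limits: (tanh 0.411640, tanh 0.713820) = (0.390, 0.613)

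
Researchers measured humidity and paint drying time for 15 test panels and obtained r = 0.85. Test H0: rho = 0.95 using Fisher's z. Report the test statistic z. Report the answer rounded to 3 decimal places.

-1.994

z_r = atanh(0.85) = 1.256153,  z_0 = atanh(0.95) = 1.831781
SE = 1/√(n−3) = 1/√12 = 0.288675
z = (z_r − z_0)/SE = (1.256153 − 1.831781) / 0.288675 = -0.575628 / 0.288675 = -1.994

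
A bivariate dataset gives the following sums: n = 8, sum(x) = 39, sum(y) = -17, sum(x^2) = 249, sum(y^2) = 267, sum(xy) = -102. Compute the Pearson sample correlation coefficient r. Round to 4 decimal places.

S_xy = nΣxy − ΣxΣy = 8·(-102) − 39·(-17) = -816 − (-663) = -153
S_xx = nΣx² − (Σx)² = 8·249 − 39² = 1992 − 1521 = 471
S_yy = nΣy² − (Σy)² = 8·267 − (-17)² = 2136 − 289 = 1847
r = S_xy / √(S_xx·S_yy) = -153 / √(471·1847) = -153 / √869937 = -153 / 932.7041 = -0.1640

-0.1640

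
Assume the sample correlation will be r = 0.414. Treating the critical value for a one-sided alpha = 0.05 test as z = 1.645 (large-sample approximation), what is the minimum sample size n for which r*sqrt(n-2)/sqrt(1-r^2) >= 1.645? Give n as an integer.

16

Need r·√(n−2)/√(1−r²) ≥ 1.645
√(n−2) ≥ 1.645·√(1−0.171396) / 0.414 = 1.645·0.910277 / 0.414 = 3.6169
n−2 ≥ 13.0820  ⇒  n ≥ 15.0820
Smallest integer n = 16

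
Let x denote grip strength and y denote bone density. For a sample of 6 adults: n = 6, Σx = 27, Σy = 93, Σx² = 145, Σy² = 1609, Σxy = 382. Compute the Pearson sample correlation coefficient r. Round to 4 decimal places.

-0.5818

Numerator: nΣxy − (Σx)(Σy) = 6·382 − (27)(93) = -219
Denominator: √[(nΣx²−(Σx)²)(nΣy²−(Σy)²)]
  nΣx²−(Σx)² = 6·145 − 729 = 141;  nΣy²−(Σy)² = 6·1609 − 8649 = 1005
  √(141·1005) = √141705 = 376.4372
r = -219 / 376.4372 = -0.5818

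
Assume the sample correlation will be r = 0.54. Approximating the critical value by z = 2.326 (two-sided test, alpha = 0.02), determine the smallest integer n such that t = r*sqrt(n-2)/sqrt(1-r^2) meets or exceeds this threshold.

16

r√(n−2)/√(1−r²) ≥ 2.326  ⇔  n−2 ≥ (2.326)²·(1−r²)/r²
(1−r²)/r² = (1−0.2916)/0.2916 = 2.4294
n ≥ 2 + 5.410276·2.4294 = 2 + 13.1437 = 15.1437
⌈15.1437⌉ = 16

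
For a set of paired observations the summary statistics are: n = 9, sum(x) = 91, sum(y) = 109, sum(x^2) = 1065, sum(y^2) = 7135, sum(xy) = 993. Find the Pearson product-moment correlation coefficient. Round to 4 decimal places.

-0.1189

Numerator: nΣxy − (Σx)(Σy) = 9·993 − (91)(109) = -982
Denominator: √[(nΣx²−(Σx)²)(nΣy²−(Σy)²)]
  nΣx²−(Σx)² = 9·1065 − 8281 = 1304;  nΣy²−(Σy)² = 9·7135 − 11881 = 52334
  √(1304·52334) = √68243536 = 8260.9646
r = -982 / 8260.9646 = -0.1189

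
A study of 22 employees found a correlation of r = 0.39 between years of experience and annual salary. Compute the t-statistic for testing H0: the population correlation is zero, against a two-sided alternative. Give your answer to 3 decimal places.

1.894

1 − r² = 1 − 0.1521 = 0.8479;  √(1−r²) = 0.920815
√(n−2) = √20 = 4.472136
t = r·√(n−2)/√(1−r²) = 0.39 · 4.472136 / 0.920815 = 1.894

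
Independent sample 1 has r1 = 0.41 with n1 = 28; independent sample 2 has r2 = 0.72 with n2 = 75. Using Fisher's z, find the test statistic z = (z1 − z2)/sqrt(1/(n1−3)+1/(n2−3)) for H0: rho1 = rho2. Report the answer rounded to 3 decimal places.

-2.033

z1 = atanh(0.41) = 0.435611,  z2 = atanh(0.72) = 0.907645
SE = √(1/(n1−3) + 1/(n2−3)) = √(1/25 + 1/72) = √(0.0400000 + 0.0138889) = √0.0538889 = 0.232140
z = (z1 − z2)/SE = (0.435611 − 0.907645) / 0.232140 = -0.472034 / 0.232140 = -2.033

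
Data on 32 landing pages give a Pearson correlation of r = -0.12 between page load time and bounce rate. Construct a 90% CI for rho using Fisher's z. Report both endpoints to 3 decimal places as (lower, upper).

(-0.402, 0.183)

z_r = atanh(-0.12) = -0.120581;  SE = 1/√(n−3) = 1/√29 = 0.185695
z-limits: -0.120581 ± 1.645·0.185695 = -0.120581 ± 0.305468 = [-0.426049, 0.184887]
ρ-limits: (tanh -0.426049, tanh 0.184887) = (-0.402, 0.183)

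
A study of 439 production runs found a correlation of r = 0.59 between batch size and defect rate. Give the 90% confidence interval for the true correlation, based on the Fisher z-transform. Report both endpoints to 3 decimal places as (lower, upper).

(0.536, 0.639)

z_r = atanh(0.59) = 0.677666;  SE = 1/√(n−3) = 1/√436 = 0.047891
z-limits: 0.677666 ± 1.645·0.047891 = 0.677666 ± 0.078781 = [0.598885, 0.756447]
ρ-limits: (tanh 0.598885, tanh 0.756447) = (0.536, 0.639)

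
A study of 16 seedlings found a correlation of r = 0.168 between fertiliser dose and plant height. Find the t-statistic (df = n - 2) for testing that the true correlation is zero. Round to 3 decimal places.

t = r·√(n−2) / √(1−r²) with r = 0.168, n = 16
  = 0.168·√14 / √(1 − 0.028224)
  = 0.168·3.741657 / 0.985787
  = 0.628598 / 0.985787 = 0.638

0.638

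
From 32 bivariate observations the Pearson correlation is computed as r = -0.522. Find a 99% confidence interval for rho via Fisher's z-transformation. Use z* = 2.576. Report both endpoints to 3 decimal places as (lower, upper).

(-0.785, -0.100)

z_r = atanh(-0.522) = -0.579085;  SE = 1/√(n−3) = 1/√29 = 0.185695
z-limits: -0.579085 ± 2.576·0.185695 = -0.579085 ± 0.478350 = [-1.057435, -0.100735]
ρ-limits: (tanh -1.057435, tanh -0.100735) = (-0.785, -0.100)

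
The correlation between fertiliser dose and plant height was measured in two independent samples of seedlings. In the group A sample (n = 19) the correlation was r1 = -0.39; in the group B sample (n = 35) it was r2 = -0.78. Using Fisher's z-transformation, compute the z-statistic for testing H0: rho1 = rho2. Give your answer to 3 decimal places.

z1 = atanh(-0.39) = -0.411800,  z2 = atanh(-0.78) = -1.045371
SE = √(1/(n1−3) + 1/(n2−3)) = √(1/16 + 1/32) = √(0.0625000 + 0.0312500) = √0.0937500 = 0.306186
z = (z1 − z2)/SE = (-0.411800 − (-1.045371)) / 0.306186 = 0.633571 / 0.306186 = 2.069

2.069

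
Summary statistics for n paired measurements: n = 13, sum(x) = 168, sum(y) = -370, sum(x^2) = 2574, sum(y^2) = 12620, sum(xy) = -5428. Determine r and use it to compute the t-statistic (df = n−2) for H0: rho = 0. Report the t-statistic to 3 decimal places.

-3.293

S_xy = nΣxy − ΣxΣy = 13·(-5428) − 168·(-370) = -70564 − (-62160) = -8404
S_xx = nΣx² − (Σx)² = 13·2574 − 168² = 33462 − 28224 = 5238
S_yy = nΣy² − (Σy)² = 13·12620 − (-370)² = 164060 − 136900 = 27160
r = S_xy / √(S_xx·S_yy) = -8404 / √(5238·27160) = -8404 / √142264080 = -8404 / 11927.4507 = -0.7046
t = r·√(n−2)/√(1−r²) = -0.7046·√11 / √(1−0.496461) = -2.336894 / 0.709605 = -3.293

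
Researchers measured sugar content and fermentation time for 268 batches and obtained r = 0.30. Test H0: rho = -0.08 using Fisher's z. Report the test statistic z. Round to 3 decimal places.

Fisher z: atanh(0.30) = 0.309520, atanh(-0.08) = -0.080171
z = (z_r − z_0)·√(n−3) = (0.309520 − (-0.080171))·√265 = 0.389691 · 16.278821 = 6.344

6.344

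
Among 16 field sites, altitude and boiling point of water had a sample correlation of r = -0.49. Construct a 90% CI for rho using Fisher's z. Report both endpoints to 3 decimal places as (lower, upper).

(-0.758, -0.080)

Fisher z: z_r = atanh(r) = ½·ln((1+(-0.49))/(1−(-0.49))) = -0.536060
SE(z) = 1/√(n−3) = 1/√13 = 0.277350
90% ⇒ z* = 1.645; margin = 1.645·0.277350 = 0.456241
CI on z-scale: (-0.992301, -0.079819)
Back-transform: tanh(-0.992301) = -0.758342, tanh(-0.079819) = -0.079650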